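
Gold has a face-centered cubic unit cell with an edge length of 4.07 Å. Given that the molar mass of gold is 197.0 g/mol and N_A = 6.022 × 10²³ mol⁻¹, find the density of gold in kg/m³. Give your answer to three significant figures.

An FCC unit cell contains Z = 4 atoms.
Cell volume: a³ = (4.07 Å)³ = (4.070 × 10^-8 cm)³ = 6.742 × 10^-23 cm³.
ρ = Z·M/(N_A·a³) = 4 × 197.0 / (6.022 × 10²³ × 6.742 × 10^-23) = 19.41 g/cm³ = 19400 kg/m³.

19400 kg/m³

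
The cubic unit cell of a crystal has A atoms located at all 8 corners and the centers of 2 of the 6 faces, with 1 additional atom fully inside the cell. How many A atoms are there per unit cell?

3

Corner atoms are shared by 8 cells (1/8 each), face atoms by 2 (1/2 each), interior atoms are unshared.
Net atoms = 8 × 1/8 + 2 × 1/2 + 1 = 1 + 1 + 1 = 3.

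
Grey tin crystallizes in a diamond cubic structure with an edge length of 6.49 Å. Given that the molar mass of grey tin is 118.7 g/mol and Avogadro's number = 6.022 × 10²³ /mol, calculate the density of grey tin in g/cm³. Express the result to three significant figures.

A diamond cubic unit cell contains Z = 8 atoms.
Cell volume: a³ = (6.49 Å)³ = (6.490 × 10^-8 cm)³ = 2.734 × 10^-22 cm³.
ρ = Z·M/(N_A·a³) = 8 × 118.7 / (6.022 × 10²³ × 2.734 × 10^-22) = 5.769 g/cm³.

5.77 g/cm³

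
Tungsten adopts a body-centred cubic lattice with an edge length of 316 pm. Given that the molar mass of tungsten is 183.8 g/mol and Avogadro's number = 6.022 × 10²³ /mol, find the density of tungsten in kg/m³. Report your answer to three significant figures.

A BCC unit cell contains Z = 2 atoms.
Cell volume: a³ = (316 pm)³ = (3.160 × 10^-8 cm)³ = 3.155 × 10^-23 cm³.
ρ = Z·M/(N_A·a³) = 2 × 183.8 / (6.022 × 10²³ × 3.155 × 10^-23) = 19.35 g/cm³ = 19300 kg/m³.

19300 kg/m³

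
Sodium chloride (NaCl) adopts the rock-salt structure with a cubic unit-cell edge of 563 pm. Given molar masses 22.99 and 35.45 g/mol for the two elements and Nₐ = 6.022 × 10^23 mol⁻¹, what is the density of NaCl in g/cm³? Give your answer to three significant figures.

The rock-salt structure contains Z = 4 formula units per cell; M(NaCl) = 22.99 + 35.45 = 58.44 g/mol.
a³ = (5.630 × 10^-8 cm)³ = 1.785 × 10^-22 cm³.
ρ = 4 × 58.44 / (6.022 × 10²³ × 1.785 × 10^-22) = 2.175 g/cm³.

2.18 g/cm³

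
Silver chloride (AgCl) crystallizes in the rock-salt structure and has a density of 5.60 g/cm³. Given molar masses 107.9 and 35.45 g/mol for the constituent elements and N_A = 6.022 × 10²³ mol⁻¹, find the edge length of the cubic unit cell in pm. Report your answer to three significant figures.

554 pm

M(AgCl) = 143.35 g/mol; Z = 4 formula units per cell.
a³ = Z·M/(N_A·ρ) = 4 × 143.35 / (6.022 × 10²³ × 5.60) = 1.700 × 10^-22 cm³, so a = 5.540 × 10^-8 cm = 554 pm.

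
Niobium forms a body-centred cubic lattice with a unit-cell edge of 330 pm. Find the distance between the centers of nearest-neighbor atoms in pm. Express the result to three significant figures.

In a BCC structure, atoms touch along the body diagonal, so √3·a = 4r; the nearest-neighbor distance equals 2r = 0.8660·a.
d = 0.8660 × 330 = 286 pm.

286 pm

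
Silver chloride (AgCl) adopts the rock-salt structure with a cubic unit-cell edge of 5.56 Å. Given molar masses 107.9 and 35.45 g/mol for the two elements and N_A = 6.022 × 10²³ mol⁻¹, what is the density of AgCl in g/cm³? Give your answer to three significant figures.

5.54 g/cm³

The rock-salt structure contains Z = 4 formula units per cell; M(AgCl) = 107.9 + 35.45 = 143.35 g/mol.
a³ = (5.560 × 10^-8 cm)³ = 1.719 × 10^-22 cm³.
ρ = 4 × 143.35 / (6.022 × 10²³ × 1.719 × 10^-22) = 5.540 g/cm³.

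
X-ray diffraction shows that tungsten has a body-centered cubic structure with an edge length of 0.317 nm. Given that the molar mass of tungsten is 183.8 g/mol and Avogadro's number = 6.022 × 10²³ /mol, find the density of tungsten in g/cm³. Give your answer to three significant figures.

19.2 g/cm³

A BCC unit cell contains Z = 2 atoms.
Cell volume: a³ = (0.317 nm)³ = (3.170 × 10^-8 cm)³ = 3.186 × 10^-23 cm³.
ρ = Z·M/(N_A·a³) = 2 × 183.8 / (6.022 × 10²³ × 3.186 × 10^-23) = 19.16 g/cm³.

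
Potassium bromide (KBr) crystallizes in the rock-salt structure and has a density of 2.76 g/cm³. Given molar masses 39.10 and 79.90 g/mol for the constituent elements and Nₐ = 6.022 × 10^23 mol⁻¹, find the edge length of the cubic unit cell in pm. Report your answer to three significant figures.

659 pm

M(KBr) = 119.0 g/mol; Z = 4 formula units per cell.
a³ = Z·M/(N_A·ρ) = 4 × 119.0 / (6.022 × 10²³ × 2.76) = 2.864 × 10^-22 cm³, so a = 6.592 × 10^-8 cm = 659 pm.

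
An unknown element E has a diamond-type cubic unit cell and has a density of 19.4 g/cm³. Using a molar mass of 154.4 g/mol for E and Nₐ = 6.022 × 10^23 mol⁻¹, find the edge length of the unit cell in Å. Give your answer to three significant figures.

4.73 Å

With Z = 8 atoms per diamond cubic cell, a³ = Z·M/(N_A·ρ) = 8 × 154.4 / (6.022 × 10²³ × 19.40 g/cm³) = 1.057 × 10^-22 cm³.
a = (1.057 × 10^-22)^(1/3) = 4.729 × 10^-8 cm = 4.73 Å.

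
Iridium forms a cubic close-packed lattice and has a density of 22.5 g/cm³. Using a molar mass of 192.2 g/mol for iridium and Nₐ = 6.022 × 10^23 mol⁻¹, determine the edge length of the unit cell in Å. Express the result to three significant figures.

3.84 Å

With Z = 4 atoms per FCC cell, a³ = Z·M/(N_A·ρ) = 4 × 192.2 / (6.022 × 10²³ × 22.50 g/cm³) = 5.674 × 10^-23 cm³.
a = (5.674 × 10^-23)^(1/3) = 3.843 × 10^-8 cm = 3.84 Å.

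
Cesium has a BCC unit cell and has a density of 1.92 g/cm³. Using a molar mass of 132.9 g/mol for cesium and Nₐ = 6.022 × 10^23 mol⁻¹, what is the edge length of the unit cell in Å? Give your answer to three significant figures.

6.13 Å

With Z = 2 atoms per BCC cell, a³ = Z·M/(N_A·ρ) = 2 × 132.9 / (6.022 × 10²³ × 1.920 g/cm³) = 2.299 × 10^-22 cm³.
a = (2.299 × 10^-22)^(1/3) = 6.126 × 10^-8 cm = 6.13 Å.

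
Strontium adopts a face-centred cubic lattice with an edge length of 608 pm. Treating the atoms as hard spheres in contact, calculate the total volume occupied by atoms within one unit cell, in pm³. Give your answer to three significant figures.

In an FCC lattice atoms touch along the face diagonal, so √2·a = 4r, so r = 0.3536a = 215.0 pm.
V_atoms = Z × (4/3)πr³ = 4 × (4/3)π × (215.0)³ = 1.66 × 10^8 pm³.

1.66 × 10^8 pm³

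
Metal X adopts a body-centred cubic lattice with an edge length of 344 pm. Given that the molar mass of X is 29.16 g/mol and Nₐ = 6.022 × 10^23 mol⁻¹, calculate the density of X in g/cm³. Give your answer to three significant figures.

A BCC unit cell contains Z = 2 atoms.
Cell volume: a³ = (344 pm)³ = (3.440 × 10^-8 cm)³ = 4.071 × 10^-23 cm³.
ρ = Z·M/(N_A·a³) = 2 × 29.16 / (6.022 × 10²³ × 4.071 × 10^-23) = 2.379 g/cm³.

2.38 g/cm³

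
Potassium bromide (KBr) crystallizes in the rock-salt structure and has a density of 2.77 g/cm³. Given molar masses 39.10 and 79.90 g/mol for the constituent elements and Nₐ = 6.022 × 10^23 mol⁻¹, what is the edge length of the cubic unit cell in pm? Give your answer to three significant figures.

M(KBr) = 119.0 g/mol; Z = 4 formula units per cell.
a³ = Z·M/(N_A·ρ) = 4 × 119.0 / (6.022 × 10²³ × 2.77) = 2.854 × 10^-22 cm³, so a = 6.584 × 10^-8 cm = 658 pm.

658 pm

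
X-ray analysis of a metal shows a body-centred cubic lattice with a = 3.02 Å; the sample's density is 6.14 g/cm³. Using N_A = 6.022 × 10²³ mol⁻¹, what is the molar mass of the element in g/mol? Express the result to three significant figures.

A BCC cell has Z = 2 atoms; a = 3.020 × 10^-8 cm.
M = ρ·N_A·a³/Z = 6.14 × 6.022 × 10²³ × 2.754 × 10^-23 / 2 = 50.9 g/mol.

50.9 g/mol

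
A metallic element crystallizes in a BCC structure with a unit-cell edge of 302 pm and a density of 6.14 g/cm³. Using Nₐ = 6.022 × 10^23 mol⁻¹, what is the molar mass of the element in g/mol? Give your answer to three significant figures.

50.9 g/mol

A BCC cell has Z = 2 atoms; a = 3.020 × 10^-8 cm.
M = ρ·N_A·a³/Z = 6.14 × 6.022 × 10²³ × 2.754 × 10^-23 / 2 = 50.9 g/mol.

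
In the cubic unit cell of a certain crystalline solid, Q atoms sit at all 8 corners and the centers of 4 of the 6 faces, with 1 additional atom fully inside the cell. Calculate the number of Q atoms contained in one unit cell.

Corner atoms are shared by 8 cells (1/8 each), face atoms by 2 (1/2 each), interior atoms are unshared.
Net atoms = 8 × 1/8 + 4 × 1/2 + 1 = 1 + 2 + 1 = 4.

4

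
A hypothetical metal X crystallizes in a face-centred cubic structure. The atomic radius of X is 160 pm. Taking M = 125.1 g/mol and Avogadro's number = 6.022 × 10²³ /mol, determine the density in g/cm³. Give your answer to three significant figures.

In an FCC lattice, atoms touch along the face diagonal, so √2·a = 4r, giving a = 452.5 pm = 4.525 × 10^-8 cm.
With Z = 4, ρ = Z·M/(N_A·a³) = 4 × 125.1 / (6.022 × 10²³ × 9.268 × 10^-23) = 8.966 g/cm³.

8.97 g/cm³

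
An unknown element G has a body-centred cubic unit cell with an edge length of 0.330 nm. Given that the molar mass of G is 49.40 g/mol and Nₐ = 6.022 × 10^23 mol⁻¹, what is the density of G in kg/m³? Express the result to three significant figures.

A BCC unit cell contains Z = 2 atoms.
Cell volume: a³ = (0.330 nm)³ = (3.300 × 10^-8 cm)³ = 3.594 × 10^-23 cm³.
ρ = Z·M/(N_A·a³) = 2 × 49.40 / (6.022 × 10²³ × 3.594 × 10^-23) = 4.565 g/cm³ = 4570 kg/m³.

4570 kg/m³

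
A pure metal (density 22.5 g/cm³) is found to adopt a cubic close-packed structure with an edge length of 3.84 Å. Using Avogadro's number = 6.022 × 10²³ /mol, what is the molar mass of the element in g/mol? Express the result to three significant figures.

An FCC cell has Z = 4 atoms; a = 3.840 × 10^-8 cm.
M = ρ·N_A·a³/Z = 22.5 × 6.022 × 10²³ × 5.662 × 10^-23 / 4 = 192 g/mol.

192 g/mol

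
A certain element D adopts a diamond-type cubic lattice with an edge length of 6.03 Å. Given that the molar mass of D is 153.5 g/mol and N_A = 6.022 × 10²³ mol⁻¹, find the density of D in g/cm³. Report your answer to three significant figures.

A diamond cubic unit cell contains Z = 8 atoms.
Cell volume: a³ = (6.03 Å)³ = (6.030 × 10^-8 cm)³ = 2.193 × 10^-22 cm³.
ρ = Z·M/(N_A·a³) = 8 × 153.5 / (6.022 × 10²³ × 2.193 × 10^-22) = 9.300 g/cm³.

9.30 g/cm³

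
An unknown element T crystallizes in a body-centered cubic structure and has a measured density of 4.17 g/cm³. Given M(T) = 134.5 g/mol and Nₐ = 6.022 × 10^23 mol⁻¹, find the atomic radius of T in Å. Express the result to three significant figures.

2.06 Å

For a BCC cell (Z = 2), a³ = Z·M/(N_A·ρ) = 2 × 134.5 / (6.022 × 10²³ × 4.170) = 1.071 × 10^-22 cm³, so a = 4.749 × 10^-8 cm = 4.749 Å.
Atoms touch along the body diagonal, so √3·a = 4r, so r = 0.4330 × a = 2.06 Å.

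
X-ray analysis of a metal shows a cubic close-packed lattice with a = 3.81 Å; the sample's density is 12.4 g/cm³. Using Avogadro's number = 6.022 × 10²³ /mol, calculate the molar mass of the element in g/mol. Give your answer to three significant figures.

An FCC cell has Z = 4 atoms; a = 3.810 × 10^-8 cm.
M = ρ·N_A·a³/Z = 12.4 × 6.022 × 10²³ × 5.531 × 10^-23 / 4 = 103 g/mol.

103 g/mol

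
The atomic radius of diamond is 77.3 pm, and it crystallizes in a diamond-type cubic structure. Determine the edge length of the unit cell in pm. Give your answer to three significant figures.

357 pm

In a diamond cubic lattice, nearest neighbors lie along the body diagonal with √3·a = 8r.
a = 8r/√3 = 8 × 77.3 / 1.7321 = 357 pm.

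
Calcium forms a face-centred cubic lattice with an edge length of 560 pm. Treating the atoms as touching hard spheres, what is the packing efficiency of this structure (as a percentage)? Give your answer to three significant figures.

74.0%

In an FCC lattice atoms touch along the face diagonal, so √2·a = 4r, so r = 0.3536a = 198.0 pm.
Packing fraction = Z·(4/3)πr³ / a³ = 4 × (4/3)π × (198.0)³ / (560)³ = 0.7405 = 74.0%.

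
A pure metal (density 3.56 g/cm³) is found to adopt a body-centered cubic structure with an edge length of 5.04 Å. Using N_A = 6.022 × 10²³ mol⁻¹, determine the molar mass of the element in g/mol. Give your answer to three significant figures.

A BCC cell has Z = 2 atoms; a = 5.040 × 10^-8 cm.
M = ρ·N_A·a³/Z = 3.56 × 6.022 × 10²³ × 1.280 × 10^-22 / 2 = 137 g/mol.

137 g/mol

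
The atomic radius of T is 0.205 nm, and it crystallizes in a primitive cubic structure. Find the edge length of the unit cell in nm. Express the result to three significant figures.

0.410 nm

In a simple cubic lattice, atoms touch along the cell edge, so a = 2r.
a = 2r = 2 × 0.205 = 0.410 nm.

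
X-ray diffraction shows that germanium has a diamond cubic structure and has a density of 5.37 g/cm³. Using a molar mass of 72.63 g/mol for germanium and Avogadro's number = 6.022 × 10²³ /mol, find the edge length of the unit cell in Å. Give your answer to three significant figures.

With Z = 8 atoms per diamond cubic cell, a³ = Z·M/(N_A·ρ) = 8 × 72.63 / (6.022 × 10²³ × 5.370 g/cm³) = 1.797 × 10^-22 cm³.
a = (1.797 × 10^-22)^(1/3) = 5.643 × 10^-8 cm = 5.64 Å.

5.64 Å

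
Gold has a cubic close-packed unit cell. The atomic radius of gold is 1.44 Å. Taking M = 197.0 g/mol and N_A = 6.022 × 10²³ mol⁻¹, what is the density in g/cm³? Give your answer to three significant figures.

19.4 g/cm³

In an FCC lattice, atoms touch along the face diagonal, so √2·a = 4r, giving a = 4.073 Å = 4.073 × 10^-8 cm.
With Z = 4, ρ = Z·M/(N_A·a³) = 4 × 197.0 / (6.022 × 10²³ × 6.757 × 10^-23) = 19.37 g/cm³.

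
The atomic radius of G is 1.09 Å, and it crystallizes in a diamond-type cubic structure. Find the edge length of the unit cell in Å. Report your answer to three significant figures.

5.03 Å

In a diamond cubic lattice, nearest neighbors lie along the body diagonal with √3·a = 8r.
a = 8r/√3 = 8 × 1.09 / 1.7321 = 5.03 Å.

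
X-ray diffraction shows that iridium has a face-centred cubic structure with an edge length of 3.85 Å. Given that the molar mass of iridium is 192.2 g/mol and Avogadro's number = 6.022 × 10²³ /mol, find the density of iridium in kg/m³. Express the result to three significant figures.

22400 kg/m³

An FCC unit cell contains Z = 4 atoms.
Cell volume: a³ = (3.85 Å)³ = (3.850 × 10^-8 cm)³ = 5.707 × 10^-23 cm³.
ρ = Z·M/(N_A·a³) = 4 × 192.2 / (6.022 × 10²³ × 5.707 × 10^-23) = 22.37 g/cm³ = 22400 kg/m³.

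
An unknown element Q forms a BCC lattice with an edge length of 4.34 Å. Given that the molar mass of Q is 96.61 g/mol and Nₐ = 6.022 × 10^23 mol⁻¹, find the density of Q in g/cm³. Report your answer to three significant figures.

A BCC unit cell contains Z = 2 atoms.
Cell volume: a³ = (4.34 Å)³ = (4.340 × 10^-8 cm)³ = 8.175 × 10^-23 cm³.
ρ = Z·M/(N_A·a³) = 2 × 96.61 / (6.022 × 10²³ × 8.175 × 10^-23) = 3.925 g/cm³.

3.93 g/cm³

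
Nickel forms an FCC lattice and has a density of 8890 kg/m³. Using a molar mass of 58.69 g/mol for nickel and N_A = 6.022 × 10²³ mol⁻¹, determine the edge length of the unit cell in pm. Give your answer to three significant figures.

353 pm

With Z = 4 atoms per FCC cell, a³ = Z·M/(N_A·ρ) = 4 × 58.69 / (6.022 × 10²³ × 8.890 g/cm³) = 4.385 × 10^-23 cm³.
a = (4.385 × 10^-23)^(1/3) = 3.526 × 10^-8 cm = 353 pm.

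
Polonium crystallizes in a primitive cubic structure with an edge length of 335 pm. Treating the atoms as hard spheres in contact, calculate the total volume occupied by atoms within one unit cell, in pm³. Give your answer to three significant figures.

In a simple cubic lattice atoms touch along the cell edge, so a = 2r, so r = 0.5000a = 167.5 pm.
V_atoms = Z × (4/3)πr³ = 1 × (4/3)π × (167.5)³ = 1.97 × 10^7 pm³.

1.97 × 10^7 pm³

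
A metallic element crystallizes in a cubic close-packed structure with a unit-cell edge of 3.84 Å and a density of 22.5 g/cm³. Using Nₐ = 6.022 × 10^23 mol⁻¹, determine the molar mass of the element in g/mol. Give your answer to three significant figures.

192 g/mol

An FCC cell has Z = 4 atoms; a = 3.840 × 10^-8 cm.
M = ρ·N_A·a³/Z = 22.5 × 6.022 × 10²³ × 5.662 × 10^-23 / 4 = 192 g/mol.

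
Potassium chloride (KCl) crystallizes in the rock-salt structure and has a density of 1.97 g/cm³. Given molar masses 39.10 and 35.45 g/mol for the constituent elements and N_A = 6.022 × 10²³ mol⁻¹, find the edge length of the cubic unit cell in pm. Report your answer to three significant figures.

631 pm

M(KCl) = 74.55 g/mol; Z = 4 formula units per cell.
a³ = Z·M/(N_A·ρ) = 4 × 74.55 / (6.022 × 10²³ × 1.97) = 2.514 × 10^-22 cm³, so a = 6.311 × 10^-8 cm = 631 pm.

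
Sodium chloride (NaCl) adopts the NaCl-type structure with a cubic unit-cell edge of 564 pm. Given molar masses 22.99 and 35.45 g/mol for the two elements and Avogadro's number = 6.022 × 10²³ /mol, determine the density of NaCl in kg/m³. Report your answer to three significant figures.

The NaCl-type structure contains Z = 4 formula units per cell; M(NaCl) = 22.99 + 35.45 = 58.44 g/mol.
a³ = (5.640 × 10^-8 cm)³ = 1.794 × 10^-22 cm³.
ρ = 4 × 58.44 / (6.022 × 10²³ × 1.794 × 10^-22) = 2.164 g/cm³ = 2160 kg/m³.

2160 kg/m³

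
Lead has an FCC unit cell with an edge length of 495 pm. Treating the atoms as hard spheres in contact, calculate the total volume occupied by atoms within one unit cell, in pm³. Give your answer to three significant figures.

In an FCC lattice atoms touch along the face diagonal, so √2·a = 4r, so r = 0.3536a = 175.0 pm.
V_atoms = Z × (4/3)πr³ = 4 × (4/3)π × (175.0)³ = 8.98 × 10^7 pm³.

8.98 × 10^7 pm³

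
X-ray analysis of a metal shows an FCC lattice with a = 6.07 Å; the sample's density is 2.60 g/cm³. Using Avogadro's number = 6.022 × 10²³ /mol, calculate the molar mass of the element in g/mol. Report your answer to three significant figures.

87.5 g/mol

An FCC cell has Z = 4 atoms; a = 6.070 × 10^-8 cm.
M = ρ·N_A·a³/Z = 2.60 × 6.022 × 10²³ × 2.236 × 10^-22 / 4 = 87.5 g/mol.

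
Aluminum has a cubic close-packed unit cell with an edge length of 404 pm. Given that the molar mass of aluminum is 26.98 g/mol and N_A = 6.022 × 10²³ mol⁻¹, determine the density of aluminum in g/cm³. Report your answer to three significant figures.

An FCC unit cell contains Z = 4 atoms.
Cell volume: a³ = (404 pm)³ = (4.040 × 10^-8 cm)³ = 6.594 × 10^-23 cm³.
ρ = Z·M/(N_A·a³) = 4 × 26.98 / (6.022 × 10²³ × 6.594 × 10^-23) = 2.718 g/cm³.

2.72 g/cm³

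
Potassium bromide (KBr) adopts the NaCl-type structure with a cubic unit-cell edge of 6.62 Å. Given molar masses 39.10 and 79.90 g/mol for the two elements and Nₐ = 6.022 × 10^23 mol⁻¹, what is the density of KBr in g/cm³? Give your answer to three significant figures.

The NaCl-type structure contains Z = 4 formula units per cell; M(KBr) = 39.10 + 79.90 = 119.0 g/mol.
a³ = (6.620 × 10^-8 cm)³ = 2.901 × 10^-22 cm³.
ρ = 4 × 119.0 / (6.022 × 10²³ × 2.901 × 10^-22) = 2.725 g/cm³.

2.72 g/cm³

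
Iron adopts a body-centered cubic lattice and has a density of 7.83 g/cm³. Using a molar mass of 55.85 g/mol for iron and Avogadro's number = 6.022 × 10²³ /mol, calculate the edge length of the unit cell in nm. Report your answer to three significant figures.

With Z = 2 atoms per BCC cell, a³ = Z·M/(N_A·ρ) = 2 × 55.85 / (6.022 × 10²³ × 7.830 g/cm³) = 2.369 × 10^-23 cm³.
a = (2.369 × 10^-23)^(1/3) = 2.872 × 10^-8 cm = 0.287 nm.

0.287 nm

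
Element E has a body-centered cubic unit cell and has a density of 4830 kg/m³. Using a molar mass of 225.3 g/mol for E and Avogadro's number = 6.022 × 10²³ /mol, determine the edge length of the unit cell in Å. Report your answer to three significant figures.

With Z = 2 atoms per BCC cell, a³ = Z·M/(N_A·ρ) = 2 × 225.3 / (6.022 × 10²³ × 4.830 g/cm³) = 1.549 × 10^-22 cm³.
a = (1.549 × 10^-22)^(1/3) = 5.371 × 10^-8 cm = 5.37 Å.

5.37 Å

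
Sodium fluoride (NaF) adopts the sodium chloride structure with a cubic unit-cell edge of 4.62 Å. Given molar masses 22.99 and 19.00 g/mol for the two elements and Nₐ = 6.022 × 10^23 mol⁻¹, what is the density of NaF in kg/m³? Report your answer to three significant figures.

The sodium chloride structure contains Z = 4 formula units per cell; M(NaF) = 22.99 + 19.00 = 41.99 g/mol.
a³ = (4.620 × 10^-8 cm)³ = 9.861 × 10^-23 cm³.
ρ = 4 × 41.99 / (6.022 × 10²³ × 9.861 × 10^-23) = 2.828 g/cm³ = 2830 kg/m³.

2830 kg/m³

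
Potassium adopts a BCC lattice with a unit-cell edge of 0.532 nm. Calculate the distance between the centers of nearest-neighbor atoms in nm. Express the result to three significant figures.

0.461 nm

In a BCC structure, atoms touch along the body diagonal, so √3·a = 4r; the nearest-neighbor distance equals 2r = 0.8660·a.
d = 0.8660 × 0.532 = 0.461 nm.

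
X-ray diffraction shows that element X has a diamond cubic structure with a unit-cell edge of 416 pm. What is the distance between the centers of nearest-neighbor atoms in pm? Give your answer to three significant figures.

In a diamond cubic structure, nearest neighbors lie along the body diagonal with √3·a = 8r; the nearest-neighbor distance equals 2r = 0.4330·a.
d = 0.4330 × 416 = 180 pm.

180 pm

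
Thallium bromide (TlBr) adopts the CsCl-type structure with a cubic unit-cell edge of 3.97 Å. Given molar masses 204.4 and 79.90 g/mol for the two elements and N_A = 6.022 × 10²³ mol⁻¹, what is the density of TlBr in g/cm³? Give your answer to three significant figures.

7.55 g/cm³

The CsCl-type structure contains Z = 1 formula unit per cell; M(TlBr) = 204.4 + 79.90 = 284.3 g/mol.
a³ = (3.970 × 10^-8 cm)³ = 6.257 × 10^-23 cm³.
ρ = 1 × 284.3 / (6.022 × 10²³ × 6.257 × 10^-23) = 7.545 g/cm³.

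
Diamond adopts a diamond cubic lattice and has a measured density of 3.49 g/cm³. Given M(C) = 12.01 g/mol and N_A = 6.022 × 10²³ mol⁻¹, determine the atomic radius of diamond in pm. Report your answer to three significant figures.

77.4 pm

For a diamond cubic cell (Z = 8), a³ = Z·M/(N_A·ρ) = 8 × 12.01 / (6.022 × 10²³ × 3.490) = 4.572 × 10^-23 cm³, so a = 3.576 × 10^-8 cm = 357.6 pm.
Nearest neighbors lie along the body diagonal with √3·a = 8r, so r = 0.2165 × a = 77.4 pm.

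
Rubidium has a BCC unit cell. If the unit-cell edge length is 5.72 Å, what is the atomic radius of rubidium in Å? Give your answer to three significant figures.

In a BCC lattice, atoms touch along the body diagonal, so √3·a = 4r.
r = √3·a/4 = 1.7321 × 5.72 / 4 = 2.48 Å.

2.48 Å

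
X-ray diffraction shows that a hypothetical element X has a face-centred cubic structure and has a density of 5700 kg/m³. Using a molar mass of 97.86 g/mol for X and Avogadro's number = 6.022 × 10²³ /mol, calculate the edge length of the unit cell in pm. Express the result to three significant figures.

With Z = 4 atoms per FCC cell, a³ = Z·M/(N_A·ρ) = 4 × 97.86 / (6.022 × 10²³ × 5.700 g/cm³) = 1.140 × 10^-22 cm³.
a = (1.140 × 10^-22)^(1/3) = 4.849 × 10^-8 cm = 485 pm.

485 pm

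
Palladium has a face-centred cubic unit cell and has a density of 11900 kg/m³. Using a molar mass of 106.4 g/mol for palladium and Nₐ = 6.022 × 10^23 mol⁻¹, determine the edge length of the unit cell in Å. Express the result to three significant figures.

With Z = 4 atoms per FCC cell, a³ = Z·M/(N_A·ρ) = 4 × 106.4 / (6.022 × 10²³ × 11.90 g/cm³) = 5.939 × 10^-23 cm³.
a = (5.939 × 10^-23)^(1/3) = 3.902 × 10^-8 cm = 3.90 Å.

3.90 Å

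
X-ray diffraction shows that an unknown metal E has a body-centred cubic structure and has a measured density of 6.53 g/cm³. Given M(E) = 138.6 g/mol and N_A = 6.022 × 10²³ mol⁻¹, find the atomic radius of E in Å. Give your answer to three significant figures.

1.79 Å

For a BCC cell (Z = 2), a³ = Z·M/(N_A·ρ) = 2 × 138.6 / (6.022 × 10²³ × 6.530) = 7.049 × 10^-23 cm³, so a = 4.131 × 10^-8 cm = 4.131 Å.
Atoms touch along the body diagonal, so √3·a = 4r, so r = 0.4330 × a = 1.79 Å.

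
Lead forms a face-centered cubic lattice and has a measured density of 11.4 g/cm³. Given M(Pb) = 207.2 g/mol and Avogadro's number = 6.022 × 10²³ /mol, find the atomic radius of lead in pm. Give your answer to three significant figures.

175 pm

For an FCC cell (Z = 4), a³ = Z·M/(N_A·ρ) = 4 × 207.2 / (6.022 × 10²³ × 11.40) = 1.207 × 10^-22 cm³, so a = 4.942 × 10^-8 cm = 494.2 pm.
Atoms touch along the face diagonal, so √2·a = 4r, so r = 0.3536 × a = 175 pm.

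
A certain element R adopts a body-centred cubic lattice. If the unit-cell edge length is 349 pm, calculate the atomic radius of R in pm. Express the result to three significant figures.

In a BCC lattice, atoms touch along the body diagonal, so √3·a = 4r.
r = √3·a/4 = 1.7321 × 349 / 4 = 151 pm.

151 pm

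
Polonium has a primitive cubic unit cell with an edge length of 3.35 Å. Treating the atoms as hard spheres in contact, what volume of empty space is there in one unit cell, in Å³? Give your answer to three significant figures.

In a simple cubic lattice atoms touch along the cell edge, so a = 2r, so r = 0.5000a = 1.675 Å.
V_cell = a³ = 37.60 Å³; V_atoms = 1 × (4/3)πr³ = 19.68 Å³.
Empty space = 37.60 − 19.68 = 17.9 Å³.

17.9 Å³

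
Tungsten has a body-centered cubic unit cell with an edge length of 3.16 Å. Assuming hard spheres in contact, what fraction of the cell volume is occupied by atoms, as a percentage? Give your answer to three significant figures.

68.0%

In a BCC lattice atoms touch along the body diagonal, so √3·a = 4r, so r = 0.4330a = 1.368 Å.
Packing fraction = Z·(4/3)πr³ / a³ = 2 × (4/3)π × (1.368)³ / (3.16)³ = 0.6802 = 68.0%.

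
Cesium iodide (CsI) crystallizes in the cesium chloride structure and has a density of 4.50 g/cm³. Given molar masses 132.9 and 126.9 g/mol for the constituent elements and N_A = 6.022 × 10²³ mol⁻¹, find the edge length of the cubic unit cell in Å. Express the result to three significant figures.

4.58 Å

M(CsI) = 259.8 g/mol; Z = 1 formula unit per cell.
a³ = Z·M/(N_A·ρ) = 1 × 259.8 / (6.022 × 10²³ × 4.50) = 9.587 × 10^-23 cm³, so a = 4.577 × 10^-8 cm = 4.58 Å.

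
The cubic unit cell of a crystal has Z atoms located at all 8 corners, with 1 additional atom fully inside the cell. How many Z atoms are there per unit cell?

2

Corner atoms are shared by 8 cells (1/8 each), interior atoms are unshared.
Net atoms = 8 × 1/8 + 1 = 1 + 1 = 2.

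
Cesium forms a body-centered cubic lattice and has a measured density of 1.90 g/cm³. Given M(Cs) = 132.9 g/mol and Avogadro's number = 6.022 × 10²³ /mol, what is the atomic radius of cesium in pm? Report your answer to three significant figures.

266 pm

For a BCC cell (Z = 2), a³ = Z·M/(N_A·ρ) = 2 × 132.9 / (6.022 × 10²³ × 1.900) = 2.323 × 10^-22 cm³, so a = 6.147 × 10^-8 cm = 614.7 pm.
Atoms touch along the body diagonal, so √3·a = 4r, so r = 0.4330 × a = 266 pm.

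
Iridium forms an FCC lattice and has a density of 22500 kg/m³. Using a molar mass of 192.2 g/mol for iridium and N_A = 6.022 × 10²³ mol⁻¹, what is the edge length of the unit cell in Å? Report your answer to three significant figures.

3.84 Å

With Z = 4 atoms per FCC cell, a³ = Z·M/(N_A·ρ) = 4 × 192.2 / (6.022 × 10²³ × 22.50 g/cm³) = 5.674 × 10^-23 cm³.
a = (5.674 × 10^-23)^(1/3) = 3.843 × 10^-8 cm = 3.84 Å.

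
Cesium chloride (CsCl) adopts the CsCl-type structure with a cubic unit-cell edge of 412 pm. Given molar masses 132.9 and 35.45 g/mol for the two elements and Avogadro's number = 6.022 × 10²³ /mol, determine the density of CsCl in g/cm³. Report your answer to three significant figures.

The CsCl-type structure contains Z = 1 formula unit per cell; M(CsCl) = 132.9 + 35.45 = 168.35 g/mol.
a³ = (4.120 × 10^-8 cm)³ = 6.993 × 10^-23 cm³.
ρ = 1 × 168.35 / (6.022 × 10²³ × 6.993 × 10^-23) = 3.997 g/cm³.

4.00 g/cm³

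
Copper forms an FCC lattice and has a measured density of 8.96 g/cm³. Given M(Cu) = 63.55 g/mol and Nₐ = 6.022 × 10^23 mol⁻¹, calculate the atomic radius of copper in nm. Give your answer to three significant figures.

0.128 nm

For an FCC cell (Z = 4), a³ = Z·M/(N_A·ρ) = 4 × 63.55 / (6.022 × 10²³ × 8.960) = 4.711 × 10^-23 cm³, so a = 3.612 × 10^-8 cm = 0.3612 nm.
Atoms touch along the face diagonal, so √2·a = 4r, so r = 0.3536 × a = 0.128 nm.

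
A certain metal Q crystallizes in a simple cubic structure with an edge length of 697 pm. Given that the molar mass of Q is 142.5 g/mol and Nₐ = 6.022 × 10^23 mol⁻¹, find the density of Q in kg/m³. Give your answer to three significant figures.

A simple cubic unit cell contains Z = 1 atom.
Cell volume: a³ = (697 pm)³ = (6.970 × 10^-8 cm)³ = 3.386 × 10^-22 cm³.
ρ = Z·M/(N_A·a³) = 1 × 142.5 / (6.022 × 10²³ × 3.386 × 10^-22) = 0.6988 g/cm³ = 699 kg/m³.

699 kg/m³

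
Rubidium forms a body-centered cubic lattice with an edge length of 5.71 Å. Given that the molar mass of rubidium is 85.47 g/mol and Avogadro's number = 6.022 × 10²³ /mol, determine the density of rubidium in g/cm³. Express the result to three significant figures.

1.52 g/cm³

A BCC unit cell contains Z = 2 atoms.
Cell volume: a³ = (5.71 Å)³ = (5.710 × 10^-8 cm)³ = 1.862 × 10^-22 cm³.
ρ = Z·M/(N_A·a³) = 2 × 85.47 / (6.022 × 10²³ × 1.862 × 10^-22) = 1.525 g/cm³.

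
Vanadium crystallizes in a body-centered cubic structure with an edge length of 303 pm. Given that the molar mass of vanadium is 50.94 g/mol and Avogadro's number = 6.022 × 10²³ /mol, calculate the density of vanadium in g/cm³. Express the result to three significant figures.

6.08 g/cm³

A BCC unit cell contains Z = 2 atoms.
Cell volume: a³ = (303 pm)³ = (3.030 × 10^-8 cm)³ = 2.782 × 10^-23 cm³.
ρ = Z·M/(N_A·a³) = 2 × 50.94 / (6.022 × 10²³ × 2.782 × 10^-23) = 6.082 g/cm³.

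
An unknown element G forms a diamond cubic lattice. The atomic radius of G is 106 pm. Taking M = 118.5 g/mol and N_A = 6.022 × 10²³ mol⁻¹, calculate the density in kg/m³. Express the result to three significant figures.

In a diamond cubic lattice, nearest neighbors lie along the body diagonal with √3·a = 8r, giving a = 489.6 pm = 4.896 × 10^-8 cm.
With Z = 8, ρ = Z·M/(N_A·a³) = 8 × 118.5 / (6.022 × 10²³ × 1.174 × 10^-22) = 13.41 g/cm³ = 13400 kg/m³.

13400 kg/m³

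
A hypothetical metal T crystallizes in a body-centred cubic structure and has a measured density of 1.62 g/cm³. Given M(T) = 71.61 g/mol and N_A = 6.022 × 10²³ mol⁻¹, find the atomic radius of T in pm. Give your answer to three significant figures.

228 pm

For a BCC cell (Z = 2), a³ = Z·M/(N_A·ρ) = 2 × 71.61 / (6.022 × 10²³ × 1.620) = 1.468 × 10^-22 cm³, so a = 5.275 × 10^-8 cm = 527.5 pm.
Atoms touch along the body diagonal, so √3·a = 4r, so r = 0.4330 × a = 228 pm.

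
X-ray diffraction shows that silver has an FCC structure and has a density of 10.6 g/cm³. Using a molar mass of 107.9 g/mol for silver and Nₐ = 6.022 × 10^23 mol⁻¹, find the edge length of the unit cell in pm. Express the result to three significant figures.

407 pm

With Z = 4 atoms per FCC cell, a³ = Z·M/(N_A·ρ) = 4 × 107.9 / (6.022 × 10²³ × 10.60 g/cm³) = 6.761 × 10^-23 cm³.
a = (6.761 × 10^-23)^(1/3) = 4.074 × 10^-8 cm = 407 pm.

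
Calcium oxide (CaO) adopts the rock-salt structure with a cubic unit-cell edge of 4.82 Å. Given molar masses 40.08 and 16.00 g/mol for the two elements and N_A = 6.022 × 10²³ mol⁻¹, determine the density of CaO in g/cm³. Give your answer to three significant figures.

The rock-salt structure contains Z = 4 formula units per cell; M(CaO) = 40.08 + 16.00 = 56.08 g/mol.
a³ = (4.820 × 10^-8 cm)³ = 1.120 × 10^-22 cm³.
ρ = 4 × 56.08 / (6.022 × 10²³ × 1.120 × 10^-22) = 3.326 g/cm³.

3.33 g/cm³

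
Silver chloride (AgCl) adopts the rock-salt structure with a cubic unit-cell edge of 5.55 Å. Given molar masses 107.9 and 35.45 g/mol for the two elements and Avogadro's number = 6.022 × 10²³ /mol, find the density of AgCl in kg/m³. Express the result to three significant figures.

The rock-salt structure contains Z = 4 formula units per cell; M(AgCl) = 107.9 + 35.45 = 143.35 g/mol.
a³ = (5.550 × 10^-8 cm)³ = 1.710 × 10^-22 cm³.
ρ = 4 × 143.35 / (6.022 × 10²³ × 1.710 × 10^-22) = 5.570 g/cm³ = 5570 kg/m³.

5570 kg/m³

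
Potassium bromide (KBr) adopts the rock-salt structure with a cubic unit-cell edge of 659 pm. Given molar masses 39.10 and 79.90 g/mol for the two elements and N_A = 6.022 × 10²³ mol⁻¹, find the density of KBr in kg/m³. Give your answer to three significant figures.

The rock-salt structure contains Z = 4 formula units per cell; M(KBr) = 39.10 + 79.90 = 119.0 g/mol.
a³ = (6.590 × 10^-8 cm)³ = 2.862 × 10^-22 cm³.
ρ = 4 × 119.0 / (6.022 × 10²³ × 2.862 × 10^-22) = 2.762 g/cm³ = 2760 kg/m³.

2760 kg/m³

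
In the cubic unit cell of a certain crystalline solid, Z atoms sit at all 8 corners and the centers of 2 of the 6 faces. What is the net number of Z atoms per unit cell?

Corner atoms are shared by 8 cells (1/8 each), face atoms by 2 (1/2 each).
Net atoms = 8 × 1/8 + 2 × 1/2 = 1 + 1 = 2.

2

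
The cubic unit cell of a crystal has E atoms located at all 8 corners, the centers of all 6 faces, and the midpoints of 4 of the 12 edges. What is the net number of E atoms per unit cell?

Corner atoms are shared by 8 cells (1/8 each), face atoms by 2 (1/2 each), edge atoms by 4 (1/4 each).
Net atoms = 8 × 1/8 + 6 × 1/2 + 4 × 1/4 = 1 + 3 + 1 = 5.

5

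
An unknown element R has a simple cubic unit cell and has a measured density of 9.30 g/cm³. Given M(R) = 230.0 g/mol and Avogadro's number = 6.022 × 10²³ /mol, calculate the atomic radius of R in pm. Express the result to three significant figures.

For a simple cubic cell (Z = 1), a³ = Z·M/(N_A·ρ) = 1 × 230.0 / (6.022 × 10²³ × 9.300) = 4.107 × 10^-23 cm³, so a = 3.450 × 10^-8 cm = 345.0 pm.
Atoms touch along the cell edge, so a = 2r, so r = 0.5000 × a = 173 pm.

173 pm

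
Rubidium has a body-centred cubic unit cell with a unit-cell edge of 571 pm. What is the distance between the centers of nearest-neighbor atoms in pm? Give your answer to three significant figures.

495 pm

In a BCC structure, atoms touch along the body diagonal, so √3·a = 4r; the nearest-neighbor distance equals 2r = 0.8660·a.
d = 0.8660 × 571 = 495 pm.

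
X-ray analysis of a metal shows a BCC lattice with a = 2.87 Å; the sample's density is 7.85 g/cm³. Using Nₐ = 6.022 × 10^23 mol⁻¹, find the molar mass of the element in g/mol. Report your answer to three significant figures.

A BCC cell has Z = 2 atoms; a = 2.870 × 10^-8 cm.
M = ρ·N_A·a³/Z = 7.85 × 6.022 × 10²³ × 2.364 × 10^-23 / 2 = 55.9 g/mol.

55.9 g/mol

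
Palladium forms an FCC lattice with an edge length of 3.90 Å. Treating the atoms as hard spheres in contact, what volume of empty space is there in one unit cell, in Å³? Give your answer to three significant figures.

15.4 Å³

In an FCC lattice atoms touch along the face diagonal, so √2·a = 4r, so r = 0.3536a = 1.379 Å.
V_cell = a³ = 59.32 Å³; V_atoms = 4 × (4/3)πr³ = 43.92 Å³.
Empty space = 59.32 − 43.92 = 15.4 Å³.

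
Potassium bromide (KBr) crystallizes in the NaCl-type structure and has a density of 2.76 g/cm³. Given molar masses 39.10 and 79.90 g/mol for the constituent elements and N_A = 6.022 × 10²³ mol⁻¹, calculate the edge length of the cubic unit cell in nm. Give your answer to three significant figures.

M(KBr) = 119.0 g/mol; Z = 4 formula units per cell.
a³ = Z·M/(N_A·ρ) = 4 × 119.0 / (6.022 × 10²³ × 2.76) = 2.864 × 10^-22 cm³, so a = 6.592 × 10^-8 cm = 0.659 nm.

0.659 nm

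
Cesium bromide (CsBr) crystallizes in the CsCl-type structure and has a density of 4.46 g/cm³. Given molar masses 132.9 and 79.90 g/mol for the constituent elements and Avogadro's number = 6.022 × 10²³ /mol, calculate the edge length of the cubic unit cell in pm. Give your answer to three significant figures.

430 pm

M(CsBr) = 212.8 g/mol; Z = 1 formula unit per cell.
a³ = Z·M/(N_A·ρ) = 1 × 212.8 / (6.022 × 10²³ × 4.46) = 7.923 × 10^-23 cm³, so a = 4.295 × 10^-8 cm = 430 pm.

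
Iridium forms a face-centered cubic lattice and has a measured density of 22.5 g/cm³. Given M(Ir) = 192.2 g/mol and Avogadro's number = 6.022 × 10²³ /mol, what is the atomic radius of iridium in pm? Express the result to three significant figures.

For an FCC cell (Z = 4), a³ = Z·M/(N_A·ρ) = 4 × 192.2 / (6.022 × 10²³ × 22.50) = 5.674 × 10^-23 cm³, so a = 3.843 × 10^-8 cm = 384.3 pm.
Atoms touch along the face diagonal, so √2·a = 4r, so r = 0.3536 × a = 136 pm.

136 pm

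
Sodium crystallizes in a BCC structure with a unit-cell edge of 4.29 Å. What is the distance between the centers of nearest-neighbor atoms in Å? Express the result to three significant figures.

3.72 Å

In a BCC structure, atoms touch along the body diagonal, so √3·a = 4r; the nearest-neighbor distance equals 2r = 0.8660·a.
d = 0.8660 × 4.29 = 3.72 Å.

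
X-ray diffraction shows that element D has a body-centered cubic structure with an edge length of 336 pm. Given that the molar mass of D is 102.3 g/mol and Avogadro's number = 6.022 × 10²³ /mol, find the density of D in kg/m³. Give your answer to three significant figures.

8960 kg/m³

A BCC unit cell contains Z = 2 atoms.
Cell volume: a³ = (336 pm)³ = (3.360 × 10^-8 cm)³ = 3.793 × 10^-23 cm³.
ρ = Z·M/(N_A·a³) = 2 × 102.3 / (6.022 × 10²³ × 3.793 × 10^-23) = 8.957 g/cm³ = 8960 kg/m³.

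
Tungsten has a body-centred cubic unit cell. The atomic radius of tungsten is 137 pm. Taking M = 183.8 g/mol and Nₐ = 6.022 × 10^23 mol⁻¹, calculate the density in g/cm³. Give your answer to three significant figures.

In a BCC lattice, atoms touch along the body diagonal, so √3·a = 4r, giving a = 316.4 pm = 3.164 × 10^-8 cm.
With Z = 2, ρ = Z·M/(N_A·a³) = 2 × 183.8 / (6.022 × 10²³ × 3.167 × 10^-23) = 19.27 g/cm³.

19.3 g/cm³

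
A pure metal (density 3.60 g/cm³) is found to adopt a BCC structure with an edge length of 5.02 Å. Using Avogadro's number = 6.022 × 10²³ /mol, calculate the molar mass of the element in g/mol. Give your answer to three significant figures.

A BCC cell has Z = 2 atoms; a = 5.020 × 10^-8 cm.
M = ρ·N_A·a³/Z = 3.60 × 6.022 × 10²³ × 1.265 × 10^-22 / 2 = 137 g/mol.

137 g/mol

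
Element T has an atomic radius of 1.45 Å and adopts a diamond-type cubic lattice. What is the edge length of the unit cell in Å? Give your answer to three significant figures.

6.70 Å

In a diamond cubic lattice, nearest neighbors lie along the body diagonal with √3·a = 8r.
a = 8r/√3 = 8 × 1.45 / 1.7321 = 6.70 Å.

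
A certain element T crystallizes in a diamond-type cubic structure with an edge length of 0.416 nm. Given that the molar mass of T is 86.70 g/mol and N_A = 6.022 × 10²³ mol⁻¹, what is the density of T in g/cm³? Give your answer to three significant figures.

A diamond cubic unit cell contains Z = 8 atoms.
Cell volume: a³ = (0.416 nm)³ = (4.160 × 10^-8 cm)³ = 7.199 × 10^-23 cm³.
ρ = Z·M/(N_A·a³) = 8 × 86.70 / (6.022 × 10²³ × 7.199 × 10^-23) = 16.00 g/cm³.

16.0 g/cm³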